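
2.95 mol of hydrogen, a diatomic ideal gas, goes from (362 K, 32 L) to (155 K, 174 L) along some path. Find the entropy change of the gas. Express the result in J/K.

Entropy is a state function: ΔS = nC_V ln(T₂/T₁) + nR ln(V₂/V₁), with C_V = 5R/2 = 20.79 J mol⁻¹ K⁻¹ for a diatomic ideal gas.
ΔS = 2.95 × [20.79 × ln(155/362) + 8.314 × ln(174/32)] = -10.5 J/K.

ΔS = -10.5 J/K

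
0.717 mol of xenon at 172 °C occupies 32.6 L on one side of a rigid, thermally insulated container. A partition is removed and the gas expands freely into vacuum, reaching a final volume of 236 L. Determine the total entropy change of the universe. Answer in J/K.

ΔS_universe = 11.8 J/K

No heat is exchanged and no work is done, so the ideal-gas temperature stays constant.
Entropy is a state function; using a reversible isothermal path, ΔS_gas = nR ln(V₂/V₁) = 0.717 × 8.314 × ln(236/32.6) = 11.8 J/K.
The insulated surroundings exchange no heat, so ΔS_surr = 0 and ΔS_universe = ΔS_gas.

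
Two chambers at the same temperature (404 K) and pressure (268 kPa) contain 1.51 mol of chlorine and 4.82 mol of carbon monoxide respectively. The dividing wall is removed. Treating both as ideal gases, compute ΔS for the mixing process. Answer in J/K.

ΔS_mix = 28.9 J/K

Mole fractions: x_A = 1.51/6.33 = 0.239, x_B = 0.761.
ΔS_mix = −R(n_A ln x_A + n_B ln x_B) = −8.314 × (1.51 ln 0.239 + 4.82 ln 0.761) = 28.9 J/K.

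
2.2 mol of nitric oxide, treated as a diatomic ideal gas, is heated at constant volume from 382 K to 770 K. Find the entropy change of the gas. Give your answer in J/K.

ΔS = 32.1 J/K

At constant volume, ΔS = nC_V ln(T₂/T₁) with C_V = 5R/2 = 20.79 J mol⁻¹ K⁻¹.
ΔS = 2.2 × 20.79 × ln(770/382) = 32.1 J/K.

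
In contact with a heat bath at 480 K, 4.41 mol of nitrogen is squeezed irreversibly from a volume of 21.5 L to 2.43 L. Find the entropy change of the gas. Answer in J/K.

Entropy is a state function, so ΔS_gas depends only on the end states.
For an isothermal ideal gas ΔS_gas = nR ln(V₂/V₁) = 4.41 × 8.314 × ln(2.43/21.5) = -79.9 J/K.

ΔS_gas = -79.9 J/K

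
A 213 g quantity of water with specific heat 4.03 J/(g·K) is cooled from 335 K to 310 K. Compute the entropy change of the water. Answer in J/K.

ΔS = -66.6 J/K

ΔS = ∫dQ_rev/T = m c ln(T₂/T₁) = 213 × 4.03 × ln(310/335) = -66.6 J/K.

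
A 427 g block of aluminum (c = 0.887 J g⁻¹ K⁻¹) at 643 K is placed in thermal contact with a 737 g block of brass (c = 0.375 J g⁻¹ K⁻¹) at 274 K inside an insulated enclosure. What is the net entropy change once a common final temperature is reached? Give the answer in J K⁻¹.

Energy balance: T_f = (m₁c₁T₁ + m₂c₂T₂)/(m₁c₁ + m₂c₂) = 487.33 K.
ΔS₁ = m₁c₁ ln(T_f/T₁) = 378.749 × ln(487.33/643) = -104.99 J/K.
ΔS₂ = m₂c₂ ln(T_f/T₂) = 276.375 × ln(487.33/274) = 159.141 J/K.
ΔS_total = -104.99 + 159.141 = 54.2 J/K.

ΔS_total = 54.2 J/K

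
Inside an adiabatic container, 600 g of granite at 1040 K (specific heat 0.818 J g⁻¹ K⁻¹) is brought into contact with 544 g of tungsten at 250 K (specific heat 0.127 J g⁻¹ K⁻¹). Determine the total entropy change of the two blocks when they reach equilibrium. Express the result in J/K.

Energy balance: T_f = (m₁c₁T₁ + m₂c₂T₂)/(m₁c₁ + m₂c₂) = 942.52 K.
ΔS₁ = m₁c₁ ln(T_f/T₁) = 490.8 × ln(942.52/1040) = -48.31 J/K.
ΔS₂ = m₂c₂ ln(T_f/T₂) = 69.088 × ln(942.52/250) = 91.69 J/K.
ΔS_total = -48.31 + 91.69 = 43.4 J/K.

ΔS_total = 43.4 J/K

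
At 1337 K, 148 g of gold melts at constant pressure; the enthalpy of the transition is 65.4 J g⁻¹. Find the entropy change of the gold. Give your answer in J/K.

Heat absorbed by the substance: Q = mL = 148 × 65.4 = 9679.2 J.
At constant T, ΔS = Q_rev/T = 9679.2 / 1337 = 7.24 J/K.

ΔS = 7.24 J/K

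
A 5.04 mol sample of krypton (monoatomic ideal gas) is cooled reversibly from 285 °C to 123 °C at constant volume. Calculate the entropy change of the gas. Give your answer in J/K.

In kelvin: T₁ = 558.15 K, T₂ = 396.15 K. At constant volume, ΔS = nC_V ln(T₂/T₁) with C_V = 3R/2 = 12.47 J mol⁻¹ K⁻¹.
ΔS = 5.04 × 12.47 × ln(396.15/558.15) = -21.5 J/K.

ΔS = -21.5 J/K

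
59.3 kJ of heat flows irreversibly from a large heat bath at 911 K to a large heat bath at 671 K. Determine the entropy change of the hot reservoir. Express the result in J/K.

The hot reservoir loses heat Q, so ΔS_hot = −Q/T_H = −59300/911 = -65.1 J/K.

ΔS_hot = -65.1 J/K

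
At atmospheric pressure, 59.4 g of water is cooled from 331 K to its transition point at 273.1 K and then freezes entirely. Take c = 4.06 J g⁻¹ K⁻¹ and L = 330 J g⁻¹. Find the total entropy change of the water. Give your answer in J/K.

Cooling step: ΔS₁ = m c ln(T_tr/T_i) = 59.4 × 4.06 × ln(273.1/331) = -46.37 J/K.
Phase change: ΔS₂ = −mL/T_tr = −59.4 × 330 / 273.1 = -71.78 J/K.
ΔS_total = (-46.37) + (-71.78) = -118 J/K.

ΔS = -118 J/K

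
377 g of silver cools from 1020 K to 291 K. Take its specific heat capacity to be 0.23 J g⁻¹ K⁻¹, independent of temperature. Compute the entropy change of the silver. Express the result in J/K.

ΔS = -109 J/K

ΔS = ∫dQ_rev/T = m c ln(T₂/T₁) = 377 × 0.23 × ln(291/1020) = -109 J/K.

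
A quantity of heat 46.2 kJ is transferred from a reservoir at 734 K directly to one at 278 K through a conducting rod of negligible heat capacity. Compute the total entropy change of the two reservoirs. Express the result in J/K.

ΔS_hot = −Q/T_H = −46200/734 = -62.94 J/K and ΔS_cold = +Q/T_C = 46200/278 = 166.2 J/K.
ΔS_total = -62.94 + 166.2 = 103 J/K, positive as the second law requires.

ΔS_total = 103 J/K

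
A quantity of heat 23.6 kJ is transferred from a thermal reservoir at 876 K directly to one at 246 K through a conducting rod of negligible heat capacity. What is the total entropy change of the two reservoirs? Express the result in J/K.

ΔS_total = 69 J/K

ΔS_hot = −Q/T_H = −23600/876 = -26.94 J/K and ΔS_cold = +Q/T_C = 23600/246 = 95.93 J/K.
ΔS_total = -26.94 + 95.93 = 69 J/K, positive as the second law requires.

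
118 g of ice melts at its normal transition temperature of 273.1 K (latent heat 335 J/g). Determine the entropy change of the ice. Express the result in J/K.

Heat absorbed by the substance: Q = mL = 118 × 335 = 39530 J.
At constant T, ΔS = Q_rev/T = 39530 / 273.1 = 145 J/K.

ΔS = 145 J/K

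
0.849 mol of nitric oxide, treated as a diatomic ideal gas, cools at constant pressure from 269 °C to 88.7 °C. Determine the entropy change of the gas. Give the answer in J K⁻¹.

In kelvin: T₁ = 542.15 K, T₂ = 361.85 K. At constant pressure, ΔS = nC_p ln(T₂/T₁) with C_p = 7R/2 = 29.1 J mol⁻¹ K⁻¹.
ΔS = 0.849 × 29.1 × ln(361.85/542.15) = -9.99 J/K.

ΔS = -9.99 J/K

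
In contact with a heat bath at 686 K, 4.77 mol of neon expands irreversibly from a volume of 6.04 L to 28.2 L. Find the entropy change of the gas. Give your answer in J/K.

ΔS_gas = 61.1 J/K

Entropy is a state function, so ΔS_gas depends only on the end states.
For an isothermal ideal gas ΔS_gas = nR ln(V₂/V₁) = 4.77 × 8.314 × ln(28.2/6.04) = 61.1 J/K.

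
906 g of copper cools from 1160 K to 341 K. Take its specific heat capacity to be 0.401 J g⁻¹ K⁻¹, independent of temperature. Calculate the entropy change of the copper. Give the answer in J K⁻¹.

ΔS = -445 J/K

ΔS = ∫dQ_rev/T = m c ln(T₂/T₁) = 906 × 0.401 × ln(341/1160) = -445 J/K.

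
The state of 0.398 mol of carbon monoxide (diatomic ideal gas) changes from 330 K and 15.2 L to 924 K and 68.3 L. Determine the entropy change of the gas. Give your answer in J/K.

ΔS = 13.5 J/K

Entropy is a state function: ΔS = nC_V ln(T₂/T₁) + nR ln(V₂/V₁), with C_V = 5R/2 = 20.79 J mol⁻¹ K⁻¹ for a diatomic ideal gas.
ΔS = 0.398 × [20.79 × ln(924/330) + 8.314 × ln(68.3/15.2)] = 13.5 J/K.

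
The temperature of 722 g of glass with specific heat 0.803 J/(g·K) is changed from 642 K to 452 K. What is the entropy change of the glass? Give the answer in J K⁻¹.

ΔS = ∫dQ_rev/T = m c ln(T₂/T₁) = 722 × 0.803 × ln(452/642) = -203 J/K.

ΔS = -203 J/K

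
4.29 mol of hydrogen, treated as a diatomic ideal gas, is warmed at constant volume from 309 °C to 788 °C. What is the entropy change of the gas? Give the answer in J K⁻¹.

ΔS = 53.5 J/K

In kelvin: T₁ = 582.15 K, T₂ = 1061.15 K. At constant volume, ΔS = nC_V ln(T₂/T₁) with C_V = 5R/2 = 20.79 J mol⁻¹ K⁻¹.
ΔS = 4.29 × 20.79 × ln(1061.15/582.15) = 53.5 J/K.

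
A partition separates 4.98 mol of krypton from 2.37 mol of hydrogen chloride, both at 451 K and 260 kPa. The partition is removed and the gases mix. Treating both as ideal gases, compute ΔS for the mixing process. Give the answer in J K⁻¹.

Mole fractions: x_A = 4.98/7.35 = 0.678, x_B = 0.322.
ΔS_mix = −R(n_A ln x_A + n_B ln x_B) = −8.314 × (4.98 ln 0.678 + 2.37 ln 0.322) = 38.4 J/K.

ΔS_mix = 38.4 J/K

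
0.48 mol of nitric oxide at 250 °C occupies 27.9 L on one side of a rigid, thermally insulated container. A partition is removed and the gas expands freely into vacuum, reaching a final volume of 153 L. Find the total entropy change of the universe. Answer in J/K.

ΔS_universe = 6.79 J/K

No heat is exchanged and no work is done, so the ideal-gas temperature stays constant.
Entropy is a state function; using a reversible isothermal path, ΔS_gas = nR ln(V₂/V₁) = 0.48 × 8.314 × ln(153/27.9) = 6.79 J/K.
The insulated surroundings exchange no heat, so ΔS_surr = 0 and ΔS_universe = ΔS_gas.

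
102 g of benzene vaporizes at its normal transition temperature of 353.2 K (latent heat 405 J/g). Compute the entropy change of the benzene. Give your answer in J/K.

ΔS = 117 J/K

Heat absorbed by the substance: Q = mL = 102 × 405 = 41310 J.
At constant T, ΔS = Q_rev/T = 41310 / 353.2 = 117 J/K.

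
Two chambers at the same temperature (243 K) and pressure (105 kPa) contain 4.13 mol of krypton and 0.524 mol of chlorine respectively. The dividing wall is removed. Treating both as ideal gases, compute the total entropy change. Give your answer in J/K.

ΔS_mix = 13.6 J/K

Mole fractions: x_A = 4.13/4.65 = 0.887, x_B = 0.113.
ΔS_mix = −R(n_A ln x_A + n_B ln x_B) = −8.314 × (4.13 ln 0.887 + 0.524 ln 0.113) = 13.6 J/K.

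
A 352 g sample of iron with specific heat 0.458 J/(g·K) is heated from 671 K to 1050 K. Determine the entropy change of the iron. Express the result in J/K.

ΔS = 72.2 J/K

ΔS = ∫dQ_rev/T = m c ln(T₂/T₁) = 352 × 0.458 × ln(1050/671) = 72.2 J/K.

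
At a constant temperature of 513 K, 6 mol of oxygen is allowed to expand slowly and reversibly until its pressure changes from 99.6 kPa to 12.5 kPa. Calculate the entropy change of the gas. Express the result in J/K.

ΔS_gas = 104 J/K

For an isothermal ideal gas ΔS_gas = nR ln(P₁/P₂) = 6 × 8.314 × ln(99.6/12.5) = 104 J/K.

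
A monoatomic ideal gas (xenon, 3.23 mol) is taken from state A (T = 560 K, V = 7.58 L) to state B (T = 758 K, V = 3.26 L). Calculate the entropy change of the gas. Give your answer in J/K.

ΔS = -10.5 J/K

Entropy is a state function: ΔS = nC_V ln(T₂/T₁) + nR ln(V₂/V₁), with C_V = 3R/2 = 12.47 J mol⁻¹ K⁻¹ for a monoatomic ideal gas.
ΔS = 3.23 × [12.47 × ln(758/560) + 8.314 × ln(3.26/7.58)] = -10.5 J/K.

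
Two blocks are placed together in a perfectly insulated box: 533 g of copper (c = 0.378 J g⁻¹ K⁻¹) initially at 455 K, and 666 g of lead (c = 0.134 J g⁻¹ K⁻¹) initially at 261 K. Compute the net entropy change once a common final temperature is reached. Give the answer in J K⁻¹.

ΔS_total = 8.82 J/K

Energy balance: T_f = (m₁c₁T₁ + m₂c₂T₂)/(m₁c₁ + m₂c₂) = 395.45 K.
ΔS₁ = m₁c₁ ln(T_f/T₁) = 201.474 × ln(395.45/455) = -28.26 J/K.
ΔS₂ = m₂c₂ ln(T_f/T₂) = 89.244 × ln(395.45/261) = 37.08 J/K.
ΔS_total = -28.26 + 37.08 = 8.82 J/K.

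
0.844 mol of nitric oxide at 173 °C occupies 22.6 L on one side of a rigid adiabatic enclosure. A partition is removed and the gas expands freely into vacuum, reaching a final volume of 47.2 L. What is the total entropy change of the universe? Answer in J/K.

No heat is exchanged and no work is done, so the ideal-gas temperature stays constant.
Entropy is a state function; using a reversible isothermal path, ΔS_gas = nR ln(V₂/V₁) = 0.844 × 8.314 × ln(47.2/22.6) = 5.17 J/K.
The insulated surroundings exchange no heat, so ΔS_surr = 0 and ΔS_universe = ΔS_gas.

ΔS_universe = 5.17 J/K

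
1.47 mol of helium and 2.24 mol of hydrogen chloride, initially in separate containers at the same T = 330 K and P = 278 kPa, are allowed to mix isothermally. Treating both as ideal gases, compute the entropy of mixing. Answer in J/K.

Mole fractions: x_A = 1.47/3.71 = 0.396, x_B = 0.604.
ΔS_mix = −R(n_A ln x_A + n_B ln x_B) = −8.314 × (1.47 ln 0.396 + 2.24 ln 0.604) = 20.7 J/K.

ΔS_mix = 20.7 J/K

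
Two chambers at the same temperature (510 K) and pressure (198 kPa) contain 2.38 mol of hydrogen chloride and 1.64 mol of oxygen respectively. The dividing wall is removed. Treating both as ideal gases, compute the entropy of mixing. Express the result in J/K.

ΔS_mix = 22.6 J/K

Mole fractions: x_A = 2.38/4.02 = 0.592, x_B = 0.408.
ΔS_mix = −R(n_A ln x_A + n_B ln x_B) = −8.314 × (2.38 ln 0.592 + 1.64 ln 0.408) = 22.6 J/K.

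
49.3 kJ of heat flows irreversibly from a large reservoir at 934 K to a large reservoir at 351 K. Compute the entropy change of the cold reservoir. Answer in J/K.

The cold reservoir gains heat Q, so ΔS_cold = +Q/T_C = 49300/351 = 140 J/K.

ΔS_cold = 140 J/K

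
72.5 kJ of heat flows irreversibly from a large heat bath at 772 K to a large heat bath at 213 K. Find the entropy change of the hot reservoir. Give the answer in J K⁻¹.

ΔS_hot = -93.9 J/K

The hot reservoir loses heat Q, so ΔS_hot = −Q/T_H = −72500/772 = -93.9 J/K.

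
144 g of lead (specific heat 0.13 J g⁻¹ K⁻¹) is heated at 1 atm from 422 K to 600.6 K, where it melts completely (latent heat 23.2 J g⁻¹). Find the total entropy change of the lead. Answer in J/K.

Warming step: ΔS₁ = m c ln(T_tr/T_i) = 144 × 0.13 × ln(600.6/422) = 6.607 J/K.
Phase change: ΔS₂ = +mL/T_tr = 144 × 23.2 / 600.6 = 5.562 J/K.
ΔS_total = (6.607) + (5.562) = 12.2 J/K.

ΔS = 12.2 J/K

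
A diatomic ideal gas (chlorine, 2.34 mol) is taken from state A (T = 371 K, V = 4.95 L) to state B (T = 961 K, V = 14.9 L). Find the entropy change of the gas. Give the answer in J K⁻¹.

Entropy is a state function: ΔS = nC_V ln(T₂/T₁) + nR ln(V₂/V₁), with C_V = 5R/2 = 20.79 J mol⁻¹ K⁻¹ for a diatomic ideal gas.
ΔS = 2.34 × [20.79 × ln(961/371) + 8.314 × ln(14.9/4.95)] = 67.7 J/K.

ΔS = 67.7 J/K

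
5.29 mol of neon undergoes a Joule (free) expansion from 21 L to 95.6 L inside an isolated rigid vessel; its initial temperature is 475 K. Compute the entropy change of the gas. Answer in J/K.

For an ideal gas in free expansion Q = 0 and W = 0, so T is unchanged.
Entropy is a state function; using a reversible isothermal path, ΔS_gas = nR ln(V₂/V₁) = 5.29 × 8.314 × ln(95.6/21) = 66.7 J/K.

ΔS_gas = 66.7 J/K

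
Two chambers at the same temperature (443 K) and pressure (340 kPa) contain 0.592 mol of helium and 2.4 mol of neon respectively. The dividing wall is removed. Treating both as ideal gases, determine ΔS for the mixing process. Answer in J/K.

ΔS_mix = 12.4 J/K

Mole fractions: x_A = 0.592/2.99 = 0.198, x_B = 0.802.
ΔS_mix = −R(n_A ln x_A + n_B ln x_B) = −8.314 × (0.592 ln 0.198 + 2.4 ln 0.802) = 12.4 J/K.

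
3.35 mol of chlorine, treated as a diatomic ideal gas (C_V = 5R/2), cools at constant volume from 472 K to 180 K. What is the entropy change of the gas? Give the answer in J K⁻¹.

ΔS = -67.1 J/K

At constant volume, ΔS = nC_V ln(T₂/T₁) with C_V = 5R/2 = 20.79 J mol⁻¹ K⁻¹.
ΔS = 3.35 × 20.79 × ln(180/472) = -67.1 J/K.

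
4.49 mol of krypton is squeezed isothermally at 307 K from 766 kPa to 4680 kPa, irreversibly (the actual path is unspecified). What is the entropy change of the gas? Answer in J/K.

ΔS_gas = -67.6 J/K

Entropy is a state function, so ΔS_gas depends only on the end states.
For an isothermal ideal gas ΔS_gas = nR ln(P₁/P₂) = 4.49 × 8.314 × ln(766/4680) = -67.6 J/K.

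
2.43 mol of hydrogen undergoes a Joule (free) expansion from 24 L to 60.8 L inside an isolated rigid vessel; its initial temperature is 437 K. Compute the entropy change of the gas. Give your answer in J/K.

No heat is exchanged and no work is done, so the ideal-gas temperature stays constant.
Entropy is a state function; using a reversible isothermal path, ΔS_gas = nR ln(V₂/V₁) = 2.43 × 8.314 × ln(60.8/24) = 18.8 J/K.

ΔS_gas = 18.8 J/K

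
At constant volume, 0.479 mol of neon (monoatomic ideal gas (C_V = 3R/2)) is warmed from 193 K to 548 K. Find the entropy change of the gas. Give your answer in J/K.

ΔS = 6.23 J/K

At constant volume, ΔS = nC_V ln(T₂/T₁) with C_V = 3R/2 = 12.47 J mol⁻¹ K⁻¹.
ΔS = 0.479 × 12.47 × ln(548/193) = 6.23 J/K.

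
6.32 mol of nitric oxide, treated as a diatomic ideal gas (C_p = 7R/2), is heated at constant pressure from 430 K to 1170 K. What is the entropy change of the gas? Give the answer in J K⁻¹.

ΔS = 184 J/K

At constant pressure, ΔS = nC_p ln(T₂/T₁) with C_p = 7R/2 = 29.1 J mol⁻¹ K⁻¹.
ΔS = 6.32 × 29.1 × ln(1170/430) = 184 J/K.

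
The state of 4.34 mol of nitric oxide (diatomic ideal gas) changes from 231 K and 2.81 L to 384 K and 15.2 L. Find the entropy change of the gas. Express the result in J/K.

ΔS = 107 J/K

Entropy is a state function: ΔS = nC_V ln(T₂/T₁) + nR ln(V₂/V₁), with C_V = 5R/2 = 20.79 J mol⁻¹ K⁻¹ for a diatomic ideal gas.
ΔS = 4.34 × [20.79 × ln(384/231) + 8.314 × ln(15.2/2.81)] = 107 J/K.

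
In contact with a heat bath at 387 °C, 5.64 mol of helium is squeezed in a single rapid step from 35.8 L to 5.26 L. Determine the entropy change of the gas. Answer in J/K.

ΔS_gas = -89.9 J/K

Entropy is a state function, so ΔS_gas depends only on the end states.
For an isothermal ideal gas ΔS_gas = nR ln(V₂/V₁) = 5.64 × 8.314 × ln(5.26/35.8) = -89.9 J/K.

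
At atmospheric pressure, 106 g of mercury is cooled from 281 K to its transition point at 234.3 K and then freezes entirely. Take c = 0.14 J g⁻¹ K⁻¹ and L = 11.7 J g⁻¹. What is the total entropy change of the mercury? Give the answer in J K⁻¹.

Cooling step: ΔS₁ = m c ln(T_tr/T_i) = 106 × 0.14 × ln(234.3/281) = -2.697 J/K.
Phase change: ΔS₂ = −mL/T_tr = −106 × 11.7 / 234.3 = -5.293 J/K.
ΔS_total = (-2.697) + (-5.293) = -7.99 J/K.

ΔS = -7.99 J/K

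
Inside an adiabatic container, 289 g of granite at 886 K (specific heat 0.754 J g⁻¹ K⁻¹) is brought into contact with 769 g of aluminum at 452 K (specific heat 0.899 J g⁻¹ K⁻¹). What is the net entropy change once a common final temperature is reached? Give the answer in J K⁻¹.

Energy balance: T_f = (m₁c₁T₁ + m₂c₂T₂)/(m₁c₁ + m₂c₂) = 556.01 K.
ΔS₁ = m₁c₁ ln(T_f/T₁) = 217.906 × ln(556.01/886) = -101.5 J/K.
ΔS₂ = m₂c₂ ln(T_f/T₂) = 691.331 × ln(556.01/452) = 143.2 J/K.
ΔS_total = -101.5 + 143.2 = 41.7 J/K.

ΔS_total = 41.7 J/K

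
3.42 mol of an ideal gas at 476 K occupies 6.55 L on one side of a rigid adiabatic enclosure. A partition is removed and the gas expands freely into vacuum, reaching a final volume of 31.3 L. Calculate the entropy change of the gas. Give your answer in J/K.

ΔS_gas = 44.5 J/K

No heat is exchanged and no work is done, so the ideal-gas temperature stays constant.
Entropy is a state function; using a reversible isothermal path, ΔS_gas = nR ln(V₂/V₁) = 3.42 × 8.314 × ln(31.3/6.55) = 44.5 J/K.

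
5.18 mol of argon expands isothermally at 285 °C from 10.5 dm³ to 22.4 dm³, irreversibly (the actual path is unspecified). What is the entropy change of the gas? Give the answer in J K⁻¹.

ΔS_gas = 32.6 J/K

Entropy is a state function, so ΔS_gas depends only on the end states.
For an isothermal ideal gas ΔS_gas = nR ln(V₂/V₁) = 5.18 × 8.314 × ln(22.4/10.5) = 32.6 J/K.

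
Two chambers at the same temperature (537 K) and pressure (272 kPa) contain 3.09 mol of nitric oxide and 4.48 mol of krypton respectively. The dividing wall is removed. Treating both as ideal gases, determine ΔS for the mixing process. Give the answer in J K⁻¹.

ΔS_mix = 42.6 J/K

Mole fractions: x_A = 3.09/7.57 = 0.408, x_B = 0.592.
ΔS_mix = −R(n_A ln x_A + n_B ln x_B) = −8.314 × (3.09 ln 0.408 + 4.48 ln 0.592) = 42.6 J/K.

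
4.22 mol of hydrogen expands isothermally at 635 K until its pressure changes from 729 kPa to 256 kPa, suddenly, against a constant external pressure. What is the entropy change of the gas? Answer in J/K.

ΔS_gas = 36.7 J/K

Entropy is a state function, so ΔS_gas depends only on the end states.
For an isothermal ideal gas ΔS_gas = nR ln(P₁/P₂) = 4.22 × 8.314 × ln(729/256) = 36.7 J/K.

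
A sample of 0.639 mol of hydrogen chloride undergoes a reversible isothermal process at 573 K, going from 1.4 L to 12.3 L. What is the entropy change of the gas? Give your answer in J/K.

ΔS_gas = 11.5 J/K

For an isothermal ideal gas ΔS_gas = nR ln(V₂/V₁) = 0.639 × 8.314 × ln(12.3/1.4) = 11.5 J/K.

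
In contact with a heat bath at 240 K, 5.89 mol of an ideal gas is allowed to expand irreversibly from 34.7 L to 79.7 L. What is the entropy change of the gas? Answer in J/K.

ΔS_gas = 40.7 J/K

Entropy is a state function, so ΔS_gas depends only on the end states.
For an isothermal ideal gas ΔS_gas = nR ln(V₂/V₁) = 5.89 × 8.314 × ln(79.7/34.7) = 40.7 J/K.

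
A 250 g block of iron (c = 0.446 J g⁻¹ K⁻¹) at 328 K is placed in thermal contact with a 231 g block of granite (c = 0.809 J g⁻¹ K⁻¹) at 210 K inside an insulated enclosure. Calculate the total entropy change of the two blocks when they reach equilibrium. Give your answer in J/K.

ΔS_total = 7.15 J/K

Energy balance: T_f = (m₁c₁T₁ + m₂c₂T₂)/(m₁c₁ + m₂c₂) = 254.09 K.
ΔS₁ = m₁c₁ ln(T_f/T₁) = 111.5 × ln(254.09/328) = -28.47 J/K.
ΔS₂ = m₂c₂ ln(T_f/T₂) = 186.879 × ln(254.09/210) = 35.62 J/K.
ΔS_total = -28.47 + 35.62 = 7.15 J/K.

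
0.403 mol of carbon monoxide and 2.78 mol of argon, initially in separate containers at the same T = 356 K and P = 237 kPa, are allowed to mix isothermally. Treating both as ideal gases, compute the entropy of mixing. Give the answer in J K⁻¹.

ΔS_mix = 10.1 J/K

Mole fractions: x_A = 0.403/3.18 = 0.127, x_B = 0.873.
ΔS_mix = −R(n_A ln x_A + n_B ln x_B) = −8.314 × (0.403 ln 0.127 + 2.78 ln 0.873) = 10.1 J/K.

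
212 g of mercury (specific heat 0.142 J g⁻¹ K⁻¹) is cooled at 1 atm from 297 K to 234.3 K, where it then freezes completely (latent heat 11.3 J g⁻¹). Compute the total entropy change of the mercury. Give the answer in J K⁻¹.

Cooling step: ΔS₁ = m c ln(T_tr/T_i) = 212 × 0.142 × ln(234.3/297) = -7.139 J/K.
Phase change: ΔS₂ = −mL/T_tr = −212 × 11.3 / 234.3 = -10.22 J/K.
ΔS_total = (-7.139) + (-10.22) = -17.4 J/K.

ΔS = -17.4 J/K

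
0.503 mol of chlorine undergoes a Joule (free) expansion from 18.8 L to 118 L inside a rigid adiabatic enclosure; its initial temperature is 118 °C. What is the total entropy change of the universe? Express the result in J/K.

ΔS_universe = 7.68 J/K

No heat is exchanged and no work is done, so the ideal-gas temperature stays constant.
Entropy is a state function; using a reversible isothermal path, ΔS_gas = nR ln(V₂/V₁) = 0.503 × 8.314 × ln(118/18.8) = 7.68 J/K.
The insulated surroundings exchange no heat, so ΔS_surr = 0 and ΔS_universe = ΔS_gas.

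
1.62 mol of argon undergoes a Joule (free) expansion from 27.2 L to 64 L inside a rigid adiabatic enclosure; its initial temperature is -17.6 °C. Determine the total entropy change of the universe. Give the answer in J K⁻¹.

ΔS_universe = 11.5 J/K

For an ideal gas in free expansion Q = 0 and W = 0, so T is unchanged.
Entropy is a state function; using a reversible isothermal path, ΔS_gas = nR ln(V₂/V₁) = 1.62 × 8.314 × ln(64/27.2) = 11.5 J/K.
The insulated surroundings exchange no heat, so ΔS_surr = 0 and ΔS_universe = ΔS_gas.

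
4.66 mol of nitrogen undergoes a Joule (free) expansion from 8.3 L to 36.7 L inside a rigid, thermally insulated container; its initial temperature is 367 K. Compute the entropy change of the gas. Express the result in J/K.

No heat is exchanged and no work is done, so the ideal-gas temperature stays constant.
Entropy is a state function; using a reversible isothermal path, ΔS_gas = nR ln(V₂/V₁) = 4.66 × 8.314 × ln(36.7/8.3) = 57.6 J/K.

ΔS_gas = 57.6 J/K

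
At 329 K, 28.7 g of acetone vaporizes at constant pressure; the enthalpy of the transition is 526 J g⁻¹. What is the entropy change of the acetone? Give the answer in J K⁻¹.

Heat absorbed by the substance: Q = mL = 28.7 × 526 = 15096.2 J.
At constant T, ΔS = Q_rev/T = 15096.2 / 329 = 45.9 J/K.

ΔS = 45.9 J/K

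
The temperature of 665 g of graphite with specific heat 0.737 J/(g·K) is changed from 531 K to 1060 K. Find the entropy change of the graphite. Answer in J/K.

ΔS = ∫dQ_rev/T = m c ln(T₂/T₁) = 665 × 0.737 × ln(1060/531) = 339 J/K.

ΔS = 339 J/K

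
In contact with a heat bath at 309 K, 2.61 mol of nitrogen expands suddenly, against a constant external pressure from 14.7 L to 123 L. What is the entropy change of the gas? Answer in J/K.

Entropy is a state function, so ΔS_gas depends only on the end states.
For an isothermal ideal gas ΔS_gas = nR ln(V₂/V₁) = 2.61 × 8.314 × ln(123/14.7) = 46.1 J/K.

ΔS_gas = 46.1 J/K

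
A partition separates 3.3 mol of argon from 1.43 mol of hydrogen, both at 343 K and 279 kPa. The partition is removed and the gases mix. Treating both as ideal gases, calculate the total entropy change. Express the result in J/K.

ΔS_mix = 24.1 J/K

Mole fractions: x_A = 3.3/4.73 = 0.698, x_B = 0.302.
ΔS_mix = −R(n_A ln x_A + n_B ln x_B) = −8.314 × (3.3 ln 0.698 + 1.43 ln 0.302) = 24.1 J/K.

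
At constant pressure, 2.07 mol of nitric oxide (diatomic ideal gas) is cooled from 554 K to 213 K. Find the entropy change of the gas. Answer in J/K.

ΔS = -57.6 J/K

At constant pressure, ΔS = nC_p ln(T₂/T₁) with C_p = 7R/2 = 29.1 J mol⁻¹ K⁻¹.
ΔS = 2.07 × 29.1 × ln(213/554) = -57.6 J/K.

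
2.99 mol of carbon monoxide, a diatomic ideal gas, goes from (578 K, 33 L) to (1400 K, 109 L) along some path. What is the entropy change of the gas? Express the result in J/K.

ΔS = 84.7 J/K

Entropy is a state function: ΔS = nC_V ln(T₂/T₁) + nR ln(V₂/V₁), with C_V = 5R/2 = 20.79 J mol⁻¹ K⁻¹ for a diatomic ideal gas.
ΔS = 2.99 × [20.79 × ln(1400/578) + 8.314 × ln(109/33)] = 84.7 J/K.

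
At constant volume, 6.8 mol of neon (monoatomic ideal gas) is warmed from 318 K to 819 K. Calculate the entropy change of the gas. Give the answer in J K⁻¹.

ΔS = 80.2 J/K

At constant volume, ΔS = nC_V ln(T₂/T₁) with C_V = 3R/2 = 12.47 J mol⁻¹ K⁻¹.
ΔS = 6.8 × 12.47 × ln(819/318) = 80.2 J/K.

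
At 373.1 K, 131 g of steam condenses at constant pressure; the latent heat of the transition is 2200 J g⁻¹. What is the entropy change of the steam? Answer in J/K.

ΔS = -772 J/K

Heat released by the substance: Q = −mL = −131 × 2200 = −288200 J.
At constant T, ΔS = Q_rev/T = −288200 / 373.1 = -772 J/K.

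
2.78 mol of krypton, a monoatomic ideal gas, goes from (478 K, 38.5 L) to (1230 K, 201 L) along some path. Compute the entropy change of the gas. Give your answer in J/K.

ΔS = 71 J/K

Entropy is a state function: ΔS = nC_V ln(T₂/T₁) + nR ln(V₂/V₁), with C_V = 3R/2 = 12.47 J mol⁻¹ K⁻¹ for a monoatomic ideal gas.
ΔS = 2.78 × [12.47 × ln(1230/478) + 8.314 × ln(201/38.5)] = 71 J/K.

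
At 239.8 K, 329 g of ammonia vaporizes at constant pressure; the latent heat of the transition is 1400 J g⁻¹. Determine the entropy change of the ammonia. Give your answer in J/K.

ΔS = 1920 J/K

Heat absorbed by the substance: Q = mL = 329 × 1400 = 460600 J.
At constant T, ΔS = Q_rev/T = 460600 / 239.8 = 1920 J/K.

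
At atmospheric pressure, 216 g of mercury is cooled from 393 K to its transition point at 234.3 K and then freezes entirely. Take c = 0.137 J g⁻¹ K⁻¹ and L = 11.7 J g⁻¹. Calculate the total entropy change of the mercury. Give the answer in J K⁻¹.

ΔS = -26.1 J/K

Cooling step: ΔS₁ = m c ln(T_tr/T_i) = 216 × 0.137 × ln(234.3/393) = -15.31 J/K.
Phase change: ΔS₂ = −mL/T_tr = −216 × 11.7 / 234.3 = -10.79 J/K.
ΔS_total = (-15.31) + (-10.79) = -26.1 J/K.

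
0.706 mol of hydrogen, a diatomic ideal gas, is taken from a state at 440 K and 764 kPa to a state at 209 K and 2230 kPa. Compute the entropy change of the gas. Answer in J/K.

ΔS = nC_p ln(T₂/T₁) − nR ln(P₂/P₁), with C_p = 7R/2 = 29.1 J mol⁻¹ K⁻¹ for a diatomic ideal gas.
ΔS = 0.706 × [29.1 × ln(209/440) − 8.314 × ln(2230/764)] = -21.6 J/K.

ΔS = -21.6 J/K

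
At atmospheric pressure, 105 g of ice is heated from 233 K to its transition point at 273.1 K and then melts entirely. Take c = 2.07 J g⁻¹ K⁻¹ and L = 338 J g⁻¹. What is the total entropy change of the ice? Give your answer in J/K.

ΔS = 164 J/K

Warming step: ΔS₁ = m c ln(T_tr/T_i) = 105 × 2.07 × ln(273.1/233) = 34.515 J/K.
Phase change: ΔS₂ = +mL/T_tr = 105 × 338 / 273.1 = 129.95 J/K.
ΔS_total = (34.515) + (129.95) = 164 J/K.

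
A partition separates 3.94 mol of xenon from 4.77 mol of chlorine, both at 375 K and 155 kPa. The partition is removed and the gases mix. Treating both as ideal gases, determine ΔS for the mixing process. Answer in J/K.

Mole fractions: x_A = 3.94/8.71 = 0.452, x_B = 0.548.
ΔS_mix = −R(n_A ln x_A + n_B ln x_B) = −8.314 × (3.94 ln 0.452 + 4.77 ln 0.548) = 49.9 J/K.

ΔS_mix = 49.9 J/K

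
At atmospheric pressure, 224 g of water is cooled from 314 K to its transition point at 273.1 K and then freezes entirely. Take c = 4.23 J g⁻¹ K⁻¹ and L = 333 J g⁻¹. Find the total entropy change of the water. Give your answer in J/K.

Cooling step: ΔS₁ = m c ln(T_tr/T_i) = 224 × 4.23 × ln(273.1/314) = -132.2 J/K.
Phase change: ΔS₂ = −mL/T_tr = −224 × 333 / 273.1 = -273.1 J/K.
ΔS_total = (-132.2) + (-273.1) = -405 J/K.

ΔS = -405 J/K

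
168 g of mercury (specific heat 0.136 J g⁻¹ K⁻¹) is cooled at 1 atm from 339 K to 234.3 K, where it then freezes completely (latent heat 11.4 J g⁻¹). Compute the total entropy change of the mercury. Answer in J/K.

ΔS = -16.6 J/K

Cooling step: ΔS₁ = m c ln(T_tr/T_i) = 168 × 0.136 × ln(234.3/339) = -8.44 J/K.
Phase change: ΔS₂ = −mL/T_tr = −168 × 11.4 / 234.3 = -8.174 J/K.
ΔS_total = (-8.44) + (-8.174) = -16.6 J/K.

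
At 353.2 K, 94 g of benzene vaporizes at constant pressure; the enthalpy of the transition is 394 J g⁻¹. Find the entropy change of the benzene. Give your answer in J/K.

ΔS = 105 J/K

Heat absorbed by the substance: Q = mL = 94 × 394 = 37036 J.
At constant T, ΔS = Q_rev/T = 37036 / 353.2 = 105 J/K.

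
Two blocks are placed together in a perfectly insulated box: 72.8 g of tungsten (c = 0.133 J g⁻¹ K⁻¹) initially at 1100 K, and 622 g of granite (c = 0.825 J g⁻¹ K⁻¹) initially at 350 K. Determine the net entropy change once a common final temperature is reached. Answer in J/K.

Energy balance: T_f = (m₁c₁T₁ + m₂c₂T₂)/(m₁c₁ + m₂c₂) = 363.89 K.
ΔS₁ = m₁c₁ ln(T_f/T₁) = 9.6824 × ln(363.89/1100) = -10.71 J/K.
ΔS₂ = m₂c₂ ln(T_f/T₂) = 513.15 × ln(363.89/350) = 19.97 J/K.
ΔS_total = -10.71 + 19.97 = 9.26 J/K.

ΔS_total = 9.26 J/K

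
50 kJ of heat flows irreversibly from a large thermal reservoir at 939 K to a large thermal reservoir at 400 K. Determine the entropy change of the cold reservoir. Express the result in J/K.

ΔS_cold = 125 J/K

The cold reservoir gains heat Q, so ΔS_cold = +Q/T_C = 50000/400 = 125 J/K.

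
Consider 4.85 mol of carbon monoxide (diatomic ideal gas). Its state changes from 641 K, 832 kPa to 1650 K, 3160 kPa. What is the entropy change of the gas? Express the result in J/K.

ΔS = nC_p ln(T₂/T₁) − nR ln(P₂/P₁), with C_p = 7R/2 = 29.1 J mol⁻¹ K⁻¹ for a diatomic ideal gas.
ΔS = 4.85 × [29.1 × ln(1650/641) − 8.314 × ln(3160/832)] = 79.6 J/K.

ΔS = 79.6 J/K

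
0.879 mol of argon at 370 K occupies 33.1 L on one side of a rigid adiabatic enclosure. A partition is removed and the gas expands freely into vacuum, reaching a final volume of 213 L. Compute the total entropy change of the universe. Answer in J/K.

For an ideal gas in free expansion Q = 0 and W = 0, so T is unchanged.
Entropy is a state function; using a reversible isothermal path, ΔS_gas = nR ln(V₂/V₁) = 0.879 × 8.314 × ln(213/33.1) = 13.6 J/K.
The insulated surroundings exchange no heat, so ΔS_surr = 0 and ΔS_universe = ΔS_gas.

ΔS_universe = 13.6 J/K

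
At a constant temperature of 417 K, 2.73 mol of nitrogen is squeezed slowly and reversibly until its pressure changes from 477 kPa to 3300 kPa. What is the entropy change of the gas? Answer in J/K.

ΔS_gas = -43.9 J/K

For an isothermal ideal gas ΔS_gas = nR ln(P₁/P₂) = 2.73 × 8.314 × ln(477/3300) = -43.9 J/K.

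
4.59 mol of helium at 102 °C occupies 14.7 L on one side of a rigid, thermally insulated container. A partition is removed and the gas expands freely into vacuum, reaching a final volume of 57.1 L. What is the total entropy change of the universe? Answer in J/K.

For an ideal gas in free expansion Q = 0 and W = 0, so T is unchanged.
Entropy is a state function; using a reversible isothermal path, ΔS_gas = nR ln(V₂/V₁) = 4.59 × 8.314 × ln(57.1/14.7) = 51.8 J/K.
The insulated surroundings exchange no heat, so ΔS_surr = 0 and ΔS_universe = ΔS_gas.

ΔS_universe = 51.8 J/K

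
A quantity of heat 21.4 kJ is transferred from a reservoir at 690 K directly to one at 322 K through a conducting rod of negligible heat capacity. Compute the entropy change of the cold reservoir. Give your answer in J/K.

ΔS_cold = 66.5 J/K

The cold reservoir gains heat Q, so ΔS_cold = +Q/T_C = 21400/322 = 66.5 J/K.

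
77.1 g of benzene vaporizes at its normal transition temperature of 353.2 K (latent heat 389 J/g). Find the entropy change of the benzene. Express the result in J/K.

ΔS = 84.9 J/K

Heat absorbed by the substance: Q = mL = 77.1 × 389 = 29991.9 J.
At constant T, ΔS = Q_rev/T = 29991.9 / 353.2 = 84.9 J/K.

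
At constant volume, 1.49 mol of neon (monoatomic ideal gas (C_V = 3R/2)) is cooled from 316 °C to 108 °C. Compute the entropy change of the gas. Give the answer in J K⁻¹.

In kelvin: T₁ = 589.15 K, T₂ = 381.15 K. At constant volume, ΔS = nC_V ln(T₂/T₁) with C_V = 3R/2 = 12.47 J mol⁻¹ K⁻¹.
ΔS = 1.49 × 12.47 × ln(381.15/589.15) = -8.09 J/K.

ΔS = -8.09 J/K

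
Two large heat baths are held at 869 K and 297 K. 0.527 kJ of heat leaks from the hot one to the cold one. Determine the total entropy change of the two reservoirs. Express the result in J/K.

ΔS_hot = −Q/T_H = −527/869 = -0.6064 J/K and ΔS_cold = +Q/T_C = 527/297 = 1.774 J/K.
ΔS_total = -0.6064 + 1.774 = 1.17 J/K, positive as the second law requires.

ΔS_total = 1.17 J/K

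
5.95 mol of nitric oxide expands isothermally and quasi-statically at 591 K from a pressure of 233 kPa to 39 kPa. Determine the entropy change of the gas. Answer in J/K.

For an isothermal ideal gas ΔS_gas = nR ln(P₁/P₂) = 5.95 × 8.314 × ln(233/39) = 88.4 J/K.

ΔS_gas = 88.4 J/K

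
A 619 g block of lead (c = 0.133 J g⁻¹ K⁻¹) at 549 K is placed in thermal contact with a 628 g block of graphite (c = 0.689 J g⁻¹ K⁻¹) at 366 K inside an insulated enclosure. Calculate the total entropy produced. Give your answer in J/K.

Energy balance: T_f = (m₁c₁T₁ + m₂c₂T₂)/(m₁c₁ + m₂c₂) = 395.25 K.
ΔS₁ = m₁c₁ ln(T_f/T₁) = 82.327 × ln(395.25/549) = -27.05 J/K.
ΔS₂ = m₂c₂ ln(T_f/T₂) = 432.692 × ln(395.25/366) = 33.27 J/K.
ΔS_total = -27.05 + 33.27 = 6.22 J/K.

ΔS_total = 6.22 J/K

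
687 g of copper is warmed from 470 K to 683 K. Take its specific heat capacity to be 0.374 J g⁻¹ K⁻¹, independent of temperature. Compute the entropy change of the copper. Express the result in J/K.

ΔS = ∫dQ_rev/T = m c ln(T₂/T₁) = 687 × 0.374 × ln(683/470) = 96 J/K.

ΔS = 96 J/K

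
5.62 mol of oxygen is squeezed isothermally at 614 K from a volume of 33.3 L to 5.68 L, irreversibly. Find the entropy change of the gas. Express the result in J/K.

ΔS_gas = -82.6 J/K

Entropy is a state function, so ΔS_gas depends only on the end states.
For an isothermal ideal gas ΔS_gas = nR ln(V₂/V₁) = 5.62 × 8.314 × ln(5.68/33.3) = -82.6 J/K.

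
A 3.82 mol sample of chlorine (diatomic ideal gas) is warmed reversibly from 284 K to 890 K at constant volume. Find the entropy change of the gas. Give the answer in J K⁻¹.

ΔS = 90.7 J/K

At constant volume, ΔS = nC_V ln(T₂/T₁) with C_V = 5R/2 = 20.79 J mol⁻¹ K⁻¹.
ΔS = 3.82 × 20.79 × ln(890/284) = 90.7 J/K.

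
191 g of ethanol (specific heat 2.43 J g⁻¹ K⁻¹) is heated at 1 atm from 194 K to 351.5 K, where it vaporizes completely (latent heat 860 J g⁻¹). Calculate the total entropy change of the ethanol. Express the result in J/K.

Warming step: ΔS₁ = m c ln(T_tr/T_i) = 191 × 2.43 × ln(351.5/194) = 275.9 J/K.
Phase change: ΔS₂ = +mL/T_tr = 191 × 860 / 351.5 = 467.3 J/K.
ΔS_total = (275.9) + (467.3) = 743 J/K.

ΔS = 743 J/K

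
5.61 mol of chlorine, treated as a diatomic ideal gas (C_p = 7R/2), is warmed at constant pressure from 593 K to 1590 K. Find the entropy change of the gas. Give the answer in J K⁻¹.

At constant pressure, ΔS = nC_p ln(T₂/T₁) with C_p = 7R/2 = 29.1 J mol⁻¹ K⁻¹.
ΔS = 5.61 × 29.1 × ln(1590/593) = 161 J/K.

ΔS = 161 J/K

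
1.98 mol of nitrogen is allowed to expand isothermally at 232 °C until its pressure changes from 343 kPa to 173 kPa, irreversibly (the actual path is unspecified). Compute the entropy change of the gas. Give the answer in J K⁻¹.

ΔS_gas = 11.3 J/K

Entropy is a state function, so ΔS_gas depends only on the end states.
For an isothermal ideal gas ΔS_gas = nR ln(P₁/P₂) = 1.98 × 8.314 × ln(343/173) = 11.3 J/K.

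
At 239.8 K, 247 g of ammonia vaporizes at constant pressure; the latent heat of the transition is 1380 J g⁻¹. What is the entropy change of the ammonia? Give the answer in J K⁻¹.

ΔS = 1420 J/K

Heat absorbed by the substance: Q = mL = 247 × 1380 = 340860 J.
At constant T, ΔS = Q_rev/T = 340860 / 239.8 = 1420 J/K.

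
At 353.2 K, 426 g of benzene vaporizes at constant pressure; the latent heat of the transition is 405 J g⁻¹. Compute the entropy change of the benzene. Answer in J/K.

ΔS = 488 J/K

Heat absorbed by the substance: Q = mL = 426 × 405 = 172530 J.
At constant T, ΔS = Q_rev/T = 172530 / 353.2 = 488 J/K.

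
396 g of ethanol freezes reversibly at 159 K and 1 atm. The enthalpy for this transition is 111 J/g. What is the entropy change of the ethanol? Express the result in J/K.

Heat released by the substance: Q = −mL = −396 × 111 = −43956 J.
At constant T, ΔS = Q_rev/T = −43956 / 159 = -276 J/K.

ΔS = -276 J/K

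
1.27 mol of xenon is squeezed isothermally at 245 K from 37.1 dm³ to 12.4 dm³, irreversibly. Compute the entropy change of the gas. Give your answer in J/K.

ΔS_gas = -11.6 J/K

Entropy is a state function, so ΔS_gas depends only on the end states.
For an isothermal ideal gas ΔS_gas = nR ln(V₂/V₁) = 1.27 × 8.314 × ln(12.4/37.1) = -11.6 J/K.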